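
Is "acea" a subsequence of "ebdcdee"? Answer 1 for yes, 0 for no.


Check if "acea" is a subsequence of "ebdcdee"
Greedy scan:
  Position 0 ('e'): no match needed
  Position 1 ('b'): no match needed
  Position 2 ('d'): no match needed
  Position 3 ('c'): no match needed
  Position 4 ('d'): no match needed
  Position 5 ('e'): no match needed
  Position 6 ('e'): no match needed
Only matched 0/4 characters => not a subsequence

0


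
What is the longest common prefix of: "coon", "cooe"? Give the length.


Words: coon, cooe
  Position 0: all 'c' => match
  Position 1: all 'o' => match
  Position 2: all 'o' => match
  Position 3: ('n', 'e') => mismatch, stop
LCP = "coo" (length 3)

3


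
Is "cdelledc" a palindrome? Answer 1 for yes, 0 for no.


Input: cdelledc
Reversed: cdelledc
  Compare pos 0 ('c') with pos 7 ('c'): match
  Compare pos 1 ('d') with pos 6 ('d'): match
  Compare pos 2 ('e') with pos 5 ('e'): match
  Compare pos 3 ('l') with pos 4 ('l'): match
Result: palindrome

1


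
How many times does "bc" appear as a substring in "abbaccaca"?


Searching for "bc" in "abbaccaca"
Scanning each position:
  Position 0: "ab" => no
  Position 1: "bb" => no
  Position 2: "ba" => no
  Position 3: "ac" => no
  Position 4: "cc" => no
  Position 5: "ca" => no
  Position 6: "ac" => no
  Position 7: "ca" => no
Total occurrences: 0

0


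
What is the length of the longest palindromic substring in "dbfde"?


Input: "dbfde"
Checking substrings for palindromes:
  No multi-char palindromic substrings found
Longest palindromic substring: "d" with length 1

1


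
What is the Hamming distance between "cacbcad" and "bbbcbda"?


Comparing "cacbcad" and "bbbcbda" position by position:
  Position 0: 'c' vs 'b' => differ
  Position 1: 'a' vs 'b' => differ
  Position 2: 'c' vs 'b' => differ
  Position 3: 'b' vs 'c' => differ
  Position 4: 'c' vs 'b' => differ
  Position 5: 'a' vs 'd' => differ
  Position 6: 'd' vs 'a' => differ
Total differences (Hamming distance): 7

7


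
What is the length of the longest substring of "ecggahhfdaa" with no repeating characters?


Input: "ecggahhfdaa"
Sliding window (track last position of each char):
  Position 0 ('e'): window [0,0] length 1 -- new best
  Position 1 ('c'): window [0,1] length 2 -- new best
  Position 2 ('g'): window [0,2] length 3 -- new best
  Position 3 ('g'): repeat (last at 2), move window start to 3
  Position 3 ('g'): window [3,3] length 1
  Position 4 ('a'): window [3,4] length 2
  Position 5 ('h'): window [3,5] length 3
  Position 6 ('h'): repeat (last at 5), move window start to 6
  Position 6 ('h'): window [6,6] length 1
  Position 7 ('f'): window [6,7] length 2
  Position 8 ('d'): window [6,8] length 3
  Position 9 ('a'): window [6,9] length 4 -- new best
  Position 10 ('a'): repeat (last at 9), move window start to 10
  Position 10 ('a'): window [10,10] length 1
Longest substring with no repeats: "hfda" with length 4

4


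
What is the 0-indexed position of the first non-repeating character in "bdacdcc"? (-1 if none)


Input: bdacdcc
Character frequencies:
  'a': 1
  'b': 1
  'c': 3
  'd': 2
Scanning left to right for freq == 1:
  Position 0 ('b'): unique! => answer = 0

0


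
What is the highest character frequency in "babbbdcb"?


Input: babbbdcb
Character counts:
  'a': 1
  'b': 5
  'c': 1
  'd': 1
Maximum frequency: 5

5


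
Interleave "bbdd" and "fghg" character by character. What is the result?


Interleaving "bbdd" and "fghg":
  Position 0: 'b' from first, 'f' from second => "bf"
  Position 1: 'b' from first, 'g' from second => "bg"
  Position 2: 'd' from first, 'h' from second => "dh"
  Position 3: 'd' from first, 'g' from second => "dg"
Result: bfbgdhdg

bfbgdhdg


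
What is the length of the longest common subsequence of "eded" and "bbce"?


LCS of "eded" and "bbce"
DP table:
           b    b    c    e
      0    0    0    0    0
  e   0    0    0    0    1
  d   0    0    0    0    1
  e   0    0    0    0    1
  d   0    0    0    0    1
LCS length = dp[4][4] = 1

1


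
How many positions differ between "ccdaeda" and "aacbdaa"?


Comparing "ccdaeda" and "aacbdaa" position by position:
  Position 0: 'c' vs 'a' => DIFFER
  Position 1: 'c' vs 'a' => DIFFER
  Position 2: 'd' vs 'c' => DIFFER
  Position 3: 'a' vs 'b' => DIFFER
  Position 4: 'e' vs 'd' => DIFFER
  Position 5: 'd' vs 'a' => DIFFER
  Position 6: 'a' vs 'a' => same
Positions that differ: 6

6


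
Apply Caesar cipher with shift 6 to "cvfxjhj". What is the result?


Caesar cipher: shift "cvfxjhj" by 6
  'c' (pos 2) + 6 = pos 8 = 'i'
  'v' (pos 21) + 6 = pos 1 = 'b'
  'f' (pos 5) + 6 = pos 11 = 'l'
  'x' (pos 23) + 6 = pos 3 = 'd'
  'j' (pos 9) + 6 = pos 15 = 'p'
  'h' (pos 7) + 6 = pos 13 = 'n'
  'j' (pos 9) + 6 = pos 15 = 'p'
Result: ibldpnp

ibldpnp


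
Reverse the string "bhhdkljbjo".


Input: bhhdkljbjo
Reading characters right to left:
  Position 9: 'o'
  Position 8: 'j'
  Position 7: 'b'
  Position 6: 'j'
  Position 5: 'l'
  Position 4: 'k'
  Position 3: 'd'
  Position 2: 'h'
  Position 1: 'h'
  Position 0: 'b'
Reversed: ojbjlkdhhb

ojbjlkdhhb


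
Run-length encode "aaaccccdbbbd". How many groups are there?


Input: aaaccccdbbbd
Scanning for consecutive runs:
  Group 1: 'a' x 3 (positions 0-2)
  Group 2: 'c' x 4 (positions 3-6)
  Group 3: 'd' x 1 (positions 7-7)
  Group 4: 'b' x 3 (positions 8-10)
  Group 5: 'd' x 1 (positions 11-11)
Total groups: 5

5


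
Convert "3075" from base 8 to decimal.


Input: "3075" in base 8
Positional expansion:
  Digit '3' (value 3) x 8^3 = 1536
  Digit '0' (value 0) x 8^2 = 0
  Digit '7' (value 7) x 8^1 = 56
  Digit '5' (value 5) x 8^0 = 5
Sum = 1597

1597


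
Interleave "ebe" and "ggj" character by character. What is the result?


Interleaving "ebe" and "ggj":
  Position 0: 'e' from first, 'g' from second => "eg"
  Position 1: 'b' from first, 'g' from second => "bg"
  Position 2: 'e' from first, 'j' from second => "ej"
Result: egbgej

egbgej


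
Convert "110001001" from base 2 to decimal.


Input: "110001001" in base 2
Positional expansion:
  Digit '1' (value 1) x 2^8 = 256
  Digit '1' (value 1) x 2^7 = 128
  Digit '0' (value 0) x 2^6 = 0
  Digit '0' (value 0) x 2^5 = 0
  Digit '0' (value 0) x 2^4 = 0
  Digit '1' (value 1) x 2^3 = 8
  Digit '0' (value 0) x 2^2 = 0
  Digit '0' (value 0) x 2^1 = 0
  Digit '1' (value 1) x 2^0 = 1
Sum = 393

393


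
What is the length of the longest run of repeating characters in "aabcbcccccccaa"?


Input: "aabcbcccccccaa"
Scanning for longest run:
  Position 1 ('a'): continues run of 'a', length=2
  Position 2 ('b'): new char, reset run to 1
  Position 3 ('c'): new char, reset run to 1
  Position 4 ('b'): new char, reset run to 1
  Position 5 ('c'): new char, reset run to 1
  Position 6 ('c'): continues run of 'c', length=2
  Position 7 ('c'): continues run of 'c', length=3
  Position 8 ('c'): continues run of 'c', length=4
  Position 9 ('c'): continues run of 'c', length=5
  Position 10 ('c'): continues run of 'c', length=6
  Position 11 ('c'): continues run of 'c', length=7
  Position 12 ('a'): new char, reset run to 1
  Position 13 ('a'): continues run of 'a', length=2
Longest run: 'c' with length 7

7


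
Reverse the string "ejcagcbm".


Input: ejcagcbm
Reading characters right to left:
  Position 7: 'm'
  Position 6: 'b'
  Position 5: 'c'
  Position 4: 'g'
  Position 3: 'a'
  Position 2: 'c'
  Position 1: 'j'
  Position 0: 'e'
Reversed: mbcgacje

mbcgacje


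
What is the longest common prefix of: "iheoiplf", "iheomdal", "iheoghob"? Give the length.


Words: iheoiplf, iheomdal, iheoghob
  Position 0: all 'i' => match
  Position 1: all 'h' => match
  Position 2: all 'e' => match
  Position 3: all 'o' => match
  Position 4: ('i', 'm', 'g') => mismatch, stop
LCP = "iheo" (length 4)

4


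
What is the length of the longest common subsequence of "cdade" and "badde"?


LCS of "cdade" and "badde"
DP table:
           b    a    d    d    e
      0    0    0    0    0    0
  c   0    0    0    0    0    0
  d   0    0    0    1    1    1
  a   0    0    1    1    1    1
  d   0    0    1    2    2    2
  e   0    0    1    2    2    3
LCS length = dp[5][5] = 3

3


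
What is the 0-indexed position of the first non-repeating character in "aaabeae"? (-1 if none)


Input: aaabeae
Character frequencies:
  'a': 4
  'b': 1
  'e': 2
Scanning left to right for freq == 1:
  Position 0 ('a'): freq=4, skip
  Position 1 ('a'): freq=4, skip
  Position 2 ('a'): freq=4, skip
  Position 3 ('b'): unique! => answer = 3

3


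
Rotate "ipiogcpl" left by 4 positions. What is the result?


Input: "ipiogcpl", rotate left by 4
First 4 characters: "ipio"
Remaining characters: "gcpl"
Concatenate remaining + first: "gcpl" + "ipio" = "gcplipio"

gcplipio


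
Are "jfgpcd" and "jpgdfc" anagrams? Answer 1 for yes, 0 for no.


Strings: "jfgpcd", "jpgdfc"
Sorted first:  cdfgjp
Sorted second: cdfgjp
Sorted forms match => anagrams

1


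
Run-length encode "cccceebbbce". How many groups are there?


Input: cccceebbbce
Scanning for consecutive runs:
  Group 1: 'c' x 4 (positions 0-3)
  Group 2: 'e' x 2 (positions 4-5)
  Group 3: 'b' x 3 (positions 6-8)
  Group 4: 'c' x 1 (positions 9-9)
  Group 5: 'e' x 1 (positions 10-10)
Total groups: 5

5


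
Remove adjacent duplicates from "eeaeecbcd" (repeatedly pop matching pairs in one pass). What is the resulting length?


Input: eeaeecbcd
Stack-based adjacent duplicate removal:
  Read 'e': push. Stack: e
  Read 'e': matches stack top 'e' => pop. Stack: (empty)
  Read 'a': push. Stack: a
  Read 'e': push. Stack: ae
  Read 'e': matches stack top 'e' => pop. Stack: a
  Read 'c': push. Stack: ac
  Read 'b': push. Stack: acb
  Read 'c': push. Stack: acbc
  Read 'd': push. Stack: acbcd
Final stack: "acbcd" (length 5)

5


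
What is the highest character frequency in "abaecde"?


Input: abaecde
Character counts:
  'a': 2
  'b': 1
  'c': 1
  'd': 1
  'e': 2
Maximum frequency: 2

2


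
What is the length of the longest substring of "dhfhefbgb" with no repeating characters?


Input: "dhfhefbgb"
Sliding window (track last position of each char):
  Position 0 ('d'): window [0,0] length 1 -- new best
  Position 1 ('h'): window [0,1] length 2 -- new best
  Position 2 ('f'): window [0,2] length 3 -- new best
  Position 3 ('h'): repeat (last at 1), move window start to 2
  Position 3 ('h'): window [2,3] length 2
  Position 4 ('e'): window [2,4] length 3
  Position 5 ('f'): repeat (last at 2), move window start to 3
  Position 5 ('f'): window [3,5] length 3
  Position 6 ('b'): window [3,6] length 4 -- new best
  Position 7 ('g'): window [3,7] length 5 -- new best
  Position 8 ('b'): repeat (last at 6), move window start to 7
  Position 8 ('b'): window [7,8] length 2
Longest substring with no repeats: "hefbg" with length 5

5


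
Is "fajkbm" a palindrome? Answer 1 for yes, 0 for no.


Input: fajkbm
Reversed: mbkjaf
  Compare pos 0 ('f') with pos 5 ('m'): MISMATCH
  Compare pos 1 ('a') with pos 4 ('b'): MISMATCH
  Compare pos 2 ('j') with pos 3 ('k'): MISMATCH
Result: not a palindrome

0


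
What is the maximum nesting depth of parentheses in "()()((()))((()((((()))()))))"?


Input: "()()((()))((()((((()))()))))"
Tracking depth:
  Position 0 '(': depth becomes 1
  Position 1 ')': depth becomes 0
  Position 2 '(': depth becomes 1
  Position 3 ')': depth becomes 0
  Position 4 '(': depth becomes 1
  Position 5 '(': depth becomes 2
  Position 6 '(': depth becomes 3
  Position 7 ')': depth becomes 2
  Position 8 ')': depth becomes 1
  Position 9 ')': depth becomes 0
  Position 10 '(': depth becomes 1
  Position 11 '(': depth becomes 2
  Position 12 '(': depth becomes 3
  Position 13 ')': depth becomes 2
  Position 14 '(': depth becomes 3
  Position 15 '(': depth becomes 4
  Position 16 '(': depth becomes 5
  Position 17 '(': depth becomes 6
  Position 18 '(': depth becomes 7
  Position 19 ')': depth becomes 6
  Position 20 ')': depth becomes 5
  Position 21 ')': depth becomes 4
  Position 22 '(': depth becomes 5
  Position 23 ')': depth becomes 4
  Position 24 ')': depth becomes 3
  Position 25 ')': depth becomes 2
  Position 26 ')': depth becomes 1
  Position 27 ')': depth becomes 0
Maximum depth reached: 7

7


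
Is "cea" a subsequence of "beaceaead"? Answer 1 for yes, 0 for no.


Check if "cea" is a subsequence of "beaceaead"
Greedy scan:
  Position 0 ('b'): no match needed
  Position 1 ('e'): no match needed
  Position 2 ('a'): no match needed
  Position 3 ('c'): matches sub[0] = 'c'
  Position 4 ('e'): matches sub[1] = 'e'
  Position 5 ('a'): matches sub[2] = 'a'
  Position 6 ('e'): no match needed
  Position 7 ('a'): no match needed
  Position 8 ('d'): no match needed
All 3 characters matched => is a subsequence

1


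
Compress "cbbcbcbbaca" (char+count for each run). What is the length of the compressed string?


Input: cbbcbcbbaca
Runs:
  'c' x 1 => "c1"
  'b' x 2 => "b2"
  'c' x 1 => "c1"
  'b' x 1 => "b1"
  'c' x 1 => "c1"
  'b' x 2 => "b2"
  'a' x 1 => "a1"
  'c' x 1 => "c1"
  'a' x 1 => "a1"
Compressed: "c1b2c1b1c1b2a1c1a1"
Compressed length: 18

18


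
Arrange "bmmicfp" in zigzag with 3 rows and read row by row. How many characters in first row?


Zigzag "bmmicfp" into 3 rows:
Placing characters:
  'b' => row 0
  'm' => row 1
  'm' => row 2
  'i' => row 1
  'c' => row 0
  'f' => row 1
  'p' => row 2
Rows:
  Row 0: "bc"
  Row 1: "mif"
  Row 2: "mp"
First row length: 2

2


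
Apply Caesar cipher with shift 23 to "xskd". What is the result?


Caesar cipher: shift "xskd" by 23
  'x' (pos 23) + 23 = pos 20 = 'u'
  's' (pos 18) + 23 = pos 15 = 'p'
  'k' (pos 10) + 23 = pos 7 = 'h'
  'd' (pos 3) + 23 = pos 0 = 'a'
Result: upha

upha


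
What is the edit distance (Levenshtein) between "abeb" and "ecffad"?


Computing edit distance: "abeb" -> "ecffad"
DP table:
           e    c    f    f    a    d
      0    1    2    3    4    5    6
  a   1    1    2    3    4    4    5
  b   2    2    2    3    4    5    5
  e   3    2    3    3    4    5    6
  b   4    3    3    4    4    5    6
Edit distance = dp[4][6] = 6

6


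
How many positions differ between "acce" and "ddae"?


Comparing "acce" and "ddae" position by position:
  Position 0: 'a' vs 'd' => DIFFER
  Position 1: 'c' vs 'd' => DIFFER
  Position 2: 'c' vs 'a' => DIFFER
  Position 3: 'e' vs 'e' => same
Positions that differ: 3

3


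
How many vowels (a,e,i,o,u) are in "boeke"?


Input: boeke
Checking each character:
  'b' at position 0: consonant
  'o' at position 1: vowel (running total: 1)
  'e' at position 2: vowel (running total: 2)
  'k' at position 3: consonant
  'e' at position 4: vowel (running total: 3)
Total vowels: 3

3


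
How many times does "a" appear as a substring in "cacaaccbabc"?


Searching for "a" in "cacaaccbabc"
Scanning each position:
  Position 0: "c" => no
  Position 1: "a" => MATCH
  Position 2: "c" => no
  Position 3: "a" => MATCH
  Position 4: "a" => MATCH
  Position 5: "c" => no
  Position 6: "c" => no
  Position 7: "b" => no
  Position 8: "a" => MATCH
  Position 9: "b" => no
  Position 10: "c" => no
Total occurrences: 4

4


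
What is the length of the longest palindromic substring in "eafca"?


Input: "eafca"
Checking substrings for palindromes:
  No multi-char palindromic substrings found
Longest palindromic substring: "e" with length 1

1


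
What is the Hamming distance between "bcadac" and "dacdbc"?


Comparing "bcadac" and "dacdbc" position by position:
  Position 0: 'b' vs 'd' => differ
  Position 1: 'c' vs 'a' => differ
  Position 2: 'a' vs 'c' => differ
  Position 3: 'd' vs 'd' => same
  Position 4: 'a' vs 'b' => differ
  Position 5: 'c' vs 'c' => same
Total differences (Hamming distance): 4

4


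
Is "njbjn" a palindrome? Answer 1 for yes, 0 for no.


Input: njbjn
Reversed: njbjn
  Compare pos 0 ('n') with pos 4 ('n'): match
  Compare pos 1 ('j') with pos 3 ('j'): match
Result: palindrome

1


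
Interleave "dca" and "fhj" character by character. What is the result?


Interleaving "dca" and "fhj":
  Position 0: 'd' from first, 'f' from second => "df"
  Position 1: 'c' from first, 'h' from second => "ch"
  Position 2: 'a' from first, 'j' from second => "aj"
Result: dfchaj

dfchaj


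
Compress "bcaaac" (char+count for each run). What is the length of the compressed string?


Input: bcaaac
Runs:
  'b' x 1 => "b1"
  'c' x 1 => "c1"
  'a' x 3 => "a3"
  'c' x 1 => "c1"
Compressed: "b1c1a3c1"
Compressed length: 8

8


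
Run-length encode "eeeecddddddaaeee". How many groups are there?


Input: eeeecddddddaaeee
Scanning for consecutive runs:
  Group 1: 'e' x 4 (positions 0-3)
  Group 2: 'c' x 1 (positions 4-4)
  Group 3: 'd' x 6 (positions 5-10)
  Group 4: 'a' x 2 (positions 11-12)
  Group 5: 'e' x 3 (positions 13-15)
Total groups: 5

5


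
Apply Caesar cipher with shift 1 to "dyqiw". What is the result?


Caesar cipher: shift "dyqiw" by 1
  'd' (pos 3) + 1 = pos 4 = 'e'
  'y' (pos 24) + 1 = pos 25 = 'z'
  'q' (pos 16) + 1 = pos 17 = 'r'
  'i' (pos 8) + 1 = pos 9 = 'j'
  'w' (pos 22) + 1 = pos 23 = 'x'
Result: ezrjx

ezrjx


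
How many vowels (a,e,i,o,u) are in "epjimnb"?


Input: epjimnb
Checking each character:
  'e' at position 0: vowel (running total: 1)
  'p' at position 1: consonant
  'j' at position 2: consonant
  'i' at position 3: vowel (running total: 2)
  'm' at position 4: consonant
  'n' at position 5: consonant
  'b' at position 6: consonant
Total vowels: 2

2


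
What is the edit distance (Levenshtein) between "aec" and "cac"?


Computing edit distance: "aec" -> "cac"
DP table:
           c    a    c
      0    1    2    3
  a   1    1    1    2
  e   2    2    2    2
  c   3    2    3    2
Edit distance = dp[3][3] = 2

2


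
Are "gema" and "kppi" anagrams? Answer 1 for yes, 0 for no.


Strings: "gema", "kppi"
Sorted first:  aegm
Sorted second: ikpp
Differ at position 0: 'a' vs 'i' => not anagrams

0


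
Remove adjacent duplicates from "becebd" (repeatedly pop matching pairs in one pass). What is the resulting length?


Input: becebd
Stack-based adjacent duplicate removal:
  Read 'b': push. Stack: b
  Read 'e': push. Stack: be
  Read 'c': push. Stack: bec
  Read 'e': push. Stack: bece
  Read 'b': push. Stack: beceb
  Read 'd': push. Stack: becebd
Final stack: "becebd" (length 6)

6


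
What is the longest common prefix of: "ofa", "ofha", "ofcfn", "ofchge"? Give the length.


Words: ofa, ofha, ofcfn, ofchge
  Position 0: all 'o' => match
  Position 1: all 'f' => match
  Position 2: ('a', 'h', 'c', 'c') => mismatch, stop
LCP = "of" (length 2)

2


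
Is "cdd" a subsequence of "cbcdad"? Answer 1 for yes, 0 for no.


Check if "cdd" is a subsequence of "cbcdad"
Greedy scan:
  Position 0 ('c'): matches sub[0] = 'c'
  Position 1 ('b'): no match needed
  Position 2 ('c'): no match needed
  Position 3 ('d'): matches sub[1] = 'd'
  Position 4 ('a'): no match needed
  Position 5 ('d'): matches sub[2] = 'd'
All 3 characters matched => is a subsequence

1


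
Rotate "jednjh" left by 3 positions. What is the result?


Input: "jednjh", rotate left by 3
First 3 characters: "jed"
Remaining characters: "njh"
Concatenate remaining + first: "njh" + "jed" = "njhjed"

njhjed


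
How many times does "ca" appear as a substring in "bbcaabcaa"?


Searching for "ca" in "bbcaabcaa"
Scanning each position:
  Position 0: "bb" => no
  Position 1: "bc" => no
  Position 2: "ca" => MATCH
  Position 3: "aa" => no
  Position 4: "ab" => no
  Position 5: "bc" => no
  Position 6: "ca" => MATCH
  Position 7: "aa" => no
Total occurrences: 2

2


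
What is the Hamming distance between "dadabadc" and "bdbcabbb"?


Comparing "dadabadc" and "bdbcabbb" position by position:
  Position 0: 'd' vs 'b' => differ
  Position 1: 'a' vs 'd' => differ
  Position 2: 'd' vs 'b' => differ
  Position 3: 'a' vs 'c' => differ
  Position 4: 'b' vs 'a' => differ
  Position 5: 'a' vs 'b' => differ
  Position 6: 'd' vs 'b' => differ
  Position 7: 'c' vs 'b' => differ
Total differences (Hamming distance): 8

8


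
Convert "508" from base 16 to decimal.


Input: "508" in base 16
Positional expansion:
  Digit '5' (value 5) x 16^2 = 1280
  Digit '0' (value 0) x 16^1 = 0
  Digit '8' (value 8) x 16^0 = 8
Sum = 1288

1288


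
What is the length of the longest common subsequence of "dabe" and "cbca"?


LCS of "dabe" and "cbca"
DP table:
           c    b    c    a
      0    0    0    0    0
  d   0    0    0    0    0
  a   0    0    0    0    1
  b   0    0    1    1    1
  e   0    0    1    1    1
LCS length = dp[4][4] = 1

1


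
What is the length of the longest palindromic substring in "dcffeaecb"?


Input: "dcffeaecb"
Checking substrings for palindromes:
  [4:7] "eae" (len 3) => palindrome
  [2:4] "ff" (len 2) => palindrome
Longest palindromic substring: "eae" with length 3

3


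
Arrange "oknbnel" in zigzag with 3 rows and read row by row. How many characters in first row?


Zigzag "oknbnel" into 3 rows:
Placing characters:
  'o' => row 0
  'k' => row 1
  'n' => row 2
  'b' => row 1
  'n' => row 0
  'e' => row 1
  'l' => row 2
Rows:
  Row 0: "on"
  Row 1: "kbe"
  Row 2: "nl"
First row length: 2

2


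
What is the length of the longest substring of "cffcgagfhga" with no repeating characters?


Input: "cffcgagfhga"
Sliding window (track last position of each char):
  Position 0 ('c'): window [0,0] length 1 -- new best
  Position 1 ('f'): window [0,1] length 2 -- new best
  Position 2 ('f'): repeat (last at 1), move window start to 2
  Position 2 ('f'): window [2,2] length 1
  Position 3 ('c'): window [2,3] length 2
  Position 4 ('g'): window [2,4] length 3 -- new best
  Position 5 ('a'): window [2,5] length 4 -- new best
  Position 6 ('g'): repeat (last at 4), move window start to 5
  Position 6 ('g'): window [5,6] length 2
  Position 7 ('f'): window [5,7] length 3
  Position 8 ('h'): window [5,8] length 4
  Position 9 ('g'): repeat (last at 6), move window start to 7
  Position 9 ('g'): window [7,9] length 3
  Position 10 ('a'): window [7,10] length 4
Longest substring with no repeats: "fcga" with length 4

4


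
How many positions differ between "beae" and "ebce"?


Comparing "beae" and "ebce" position by position:
  Position 0: 'b' vs 'e' => DIFFER
  Position 1: 'e' vs 'b' => DIFFER
  Position 2: 'a' vs 'c' => DIFFER
  Position 3: 'e' vs 'e' => same
Positions that differ: 3

3


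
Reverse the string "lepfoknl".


Input: lepfoknl
Reading characters right to left:
  Position 7: 'l'
  Position 6: 'n'
  Position 5: 'k'
  Position 4: 'o'
  Position 3: 'f'
  Position 2: 'p'
  Position 1: 'e'
  Position 0: 'l'
Reversed: lnkofpel

lnkofpel


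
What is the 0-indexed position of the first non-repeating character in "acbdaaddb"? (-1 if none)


Input: acbdaaddb
Character frequencies:
  'a': 3
  'b': 2
  'c': 1
  'd': 3
Scanning left to right for freq == 1:
  Position 0 ('a'): freq=3, skip
  Position 1 ('c'): unique! => answer = 1

1


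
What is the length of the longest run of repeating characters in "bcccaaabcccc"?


Input: "bcccaaabcccc"
Scanning for longest run:
  Position 1 ('c'): new char, reset run to 1
  Position 2 ('c'): continues run of 'c', length=2
  Position 3 ('c'): continues run of 'c', length=3
  Position 4 ('a'): new char, reset run to 1
  Position 5 ('a'): continues run of 'a', length=2
  Position 6 ('a'): continues run of 'a', length=3
  Position 7 ('b'): new char, reset run to 1
  Position 8 ('c'): new char, reset run to 1
  Position 9 ('c'): continues run of 'c', length=2
  Position 10 ('c'): continues run of 'c', length=3
  Position 11 ('c'): continues run of 'c', length=4
Longest run: 'c' with length 4

4


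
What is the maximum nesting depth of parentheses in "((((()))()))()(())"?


Input: "((((()))()))()(())"
Tracking depth:
  Position 0 '(': depth becomes 1
  Position 1 '(': depth becomes 2
  Position 2 '(': depth becomes 3
  Position 3 '(': depth becomes 4
  Position 4 '(': depth becomes 5
  Position 5 ')': depth becomes 4
  Position 6 ')': depth becomes 3
  Position 7 ')': depth becomes 2
  Position 8 '(': depth becomes 3
  Position 9 ')': depth becomes 2
  Position 10 ')': depth becomes 1
  Position 11 ')': depth becomes 0
  Position 12 '(': depth becomes 1
  Position 13 ')': depth becomes 0
  Position 14 '(': depth becomes 1
  Position 15 '(': depth becomes 2
  Position 16 ')': depth becomes 1
  Position 17 ')': depth becomes 0
Maximum depth reached: 5

5


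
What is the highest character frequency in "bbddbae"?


Input: bbddbae
Character counts:
  'a': 1
  'b': 3
  'd': 2
  'e': 1
Maximum frequency: 3

3


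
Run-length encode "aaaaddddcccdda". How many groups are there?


Input: aaaaddddcccdda
Scanning for consecutive runs:
  Group 1: 'a' x 4 (positions 0-3)
  Group 2: 'd' x 4 (positions 4-7)
  Group 3: 'c' x 3 (positions 8-10)
  Group 4: 'd' x 2 (positions 11-12)
  Group 5: 'a' x 1 (positions 13-13)
Total groups: 5

5


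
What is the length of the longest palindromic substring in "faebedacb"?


Input: "faebedacb"
Checking substrings for palindromes:
  [2:5] "ebe" (len 3) => palindrome
Longest palindromic substring: "ebe" with length 3

3


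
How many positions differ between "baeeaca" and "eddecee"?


Comparing "baeeaca" and "eddecee" position by position:
  Position 0: 'b' vs 'e' => DIFFER
  Position 1: 'a' vs 'd' => DIFFER
  Position 2: 'e' vs 'd' => DIFFER
  Position 3: 'e' vs 'e' => same
  Position 4: 'a' vs 'c' => DIFFER
  Position 5: 'c' vs 'e' => DIFFER
  Position 6: 'a' vs 'e' => DIFFER
Positions that differ: 6

6


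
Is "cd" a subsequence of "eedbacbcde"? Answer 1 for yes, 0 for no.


Check if "cd" is a subsequence of "eedbacbcde"
Greedy scan:
  Position 0 ('e'): no match needed
  Position 1 ('e'): no match needed
  Position 2 ('d'): no match needed
  Position 3 ('b'): no match needed
  Position 4 ('a'): no match needed
  Position 5 ('c'): matches sub[0] = 'c'
  Position 6 ('b'): no match needed
  Position 7 ('c'): no match needed
  Position 8 ('d'): matches sub[1] = 'd'
  Position 9 ('e'): no match needed
All 2 characters matched => is a subsequence

1


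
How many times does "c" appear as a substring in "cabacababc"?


Searching for "c" in "cabacababc"
Scanning each position:
  Position 0: "c" => MATCH
  Position 1: "a" => no
  Position 2: "b" => no
  Position 3: "a" => no
  Position 4: "c" => MATCH
  Position 5: "a" => no
  Position 6: "b" => no
  Position 7: "a" => no
  Position 8: "b" => no
  Position 9: "c" => MATCH
Total occurrences: 3

3


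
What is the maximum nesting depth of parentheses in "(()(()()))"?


Input: "(()(()()))"
Tracking depth:
  Position 0 '(': depth becomes 1
  Position 1 '(': depth becomes 2
  Position 2 ')': depth becomes 1
  Position 3 '(': depth becomes 2
  Position 4 '(': depth becomes 3
  Position 5 ')': depth becomes 2
  Position 6 '(': depth becomes 3
  Position 7 ')': depth becomes 2
  Position 8 ')': depth becomes 1
  Position 9 ')': depth becomes 0
Maximum depth reached: 3

3


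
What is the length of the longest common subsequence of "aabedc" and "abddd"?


LCS of "aabedc" and "abddd"
DP table:
           a    b    d    d    d
      0    0    0    0    0    0
  a   0    1    1    1    1    1
  a   0    1    1    1    1    1
  b   0    1    2    2    2    2
  e   0    1    2    2    2    2
  d   0    1    2    3    3    3
  c   0    1    2    3    3    3
LCS length = dp[6][5] = 3

3


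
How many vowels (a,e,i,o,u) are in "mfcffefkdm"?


Input: mfcffefkdm
Checking each character:
  'm' at position 0: consonant
  'f' at position 1: consonant
  'c' at position 2: consonant
  'f' at position 3: consonant
  'f' at position 4: consonant
  'e' at position 5: vowel (running total: 1)
  'f' at position 6: consonant
  'k' at position 7: consonant
  'd' at position 8: consonant
  'm' at position 9: consonant
Total vowels: 1

1


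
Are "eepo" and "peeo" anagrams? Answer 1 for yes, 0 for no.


Strings: "eepo", "peeo"
Sorted first:  eeop
Sorted second: eeop
Sorted forms match => anagrams

1


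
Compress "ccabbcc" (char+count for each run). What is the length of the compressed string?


Input: ccabbcc
Runs:
  'c' x 2 => "c2"
  'a' x 1 => "a1"
  'b' x 2 => "b2"
  'c' x 2 => "c2"
Compressed: "c2a1b2c2"
Compressed length: 8

8


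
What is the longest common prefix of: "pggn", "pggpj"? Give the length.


Words: pggn, pggpj
  Position 0: all 'p' => match
  Position 1: all 'g' => match
  Position 2: all 'g' => match
  Position 3: ('n', 'p') => mismatch, stop
LCP = "pgg" (length 3)

3


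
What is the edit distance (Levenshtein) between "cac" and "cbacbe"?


Computing edit distance: "cac" -> "cbacbe"
DP table:
           c    b    a    c    b    e
      0    1    2    3    4    5    6
  c   1    0    1    2    3    4    5
  a   2    1    1    1    2    3    4
  c   3    2    2    2    1    2    3
Edit distance = dp[3][6] = 3

3


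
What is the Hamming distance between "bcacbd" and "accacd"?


Comparing "bcacbd" and "accacd" position by position:
  Position 0: 'b' vs 'a' => differ
  Position 1: 'c' vs 'c' => same
  Position 2: 'a' vs 'c' => differ
  Position 3: 'c' vs 'a' => differ
  Position 4: 'b' vs 'c' => differ
  Position 5: 'd' vs 'd' => same
Total differences (Hamming distance): 4

4


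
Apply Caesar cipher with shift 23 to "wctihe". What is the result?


Caesar cipher: shift "wctihe" by 23
  'w' (pos 22) + 23 = pos 19 = 't'
  'c' (pos 2) + 23 = pos 25 = 'z'
  't' (pos 19) + 23 = pos 16 = 'q'
  'i' (pos 8) + 23 = pos 5 = 'f'
  'h' (pos 7) + 23 = pos 4 = 'e'
  'e' (pos 4) + 23 = pos 1 = 'b'
Result: tzqfeb

tzqfeb


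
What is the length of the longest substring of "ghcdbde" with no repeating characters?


Input: "ghcdbde"
Sliding window (track last position of each char):
  Position 0 ('g'): window [0,0] length 1 -- new best
  Position 1 ('h'): window [0,1] length 2 -- new best
  Position 2 ('c'): window [0,2] length 3 -- new best
  Position 3 ('d'): window [0,3] length 4 -- new best
  Position 4 ('b'): window [0,4] length 5 -- new best
  Position 5 ('d'): repeat (last at 3), move window start to 4
  Position 5 ('d'): window [4,5] length 2
  Position 6 ('e'): window [4,6] length 3
Longest substring with no repeats: "ghcdb" with length 5

5


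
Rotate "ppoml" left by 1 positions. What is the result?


Input: "ppoml", rotate left by 1
First 1 characters: "p"
Remaining characters: "poml"
Concatenate remaining + first: "poml" + "p" = "pomlp"

pomlp


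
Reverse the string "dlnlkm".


Input: dlnlkm
Reading characters right to left:
  Position 5: 'm'
  Position 4: 'k'
  Position 3: 'l'
  Position 2: 'n'
  Position 1: 'l'
  Position 0: 'd'
Reversed: mklnld

mklnld


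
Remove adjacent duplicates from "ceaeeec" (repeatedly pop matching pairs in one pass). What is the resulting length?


Input: ceaeeec
Stack-based adjacent duplicate removal:
  Read 'c': push. Stack: c
  Read 'e': push. Stack: ce
  Read 'a': push. Stack: cea
  Read 'e': push. Stack: ceae
  Read 'e': matches stack top 'e' => pop. Stack: cea
  Read 'e': push. Stack: ceae
  Read 'c': push. Stack: ceaec
Final stack: "ceaec" (length 5)

5


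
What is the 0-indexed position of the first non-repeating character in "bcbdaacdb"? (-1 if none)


Input: bcbdaacdb
Character frequencies:
  'a': 2
  'b': 3
  'c': 2
  'd': 2
Scanning left to right for freq == 1:
  Position 0 ('b'): freq=3, skip
  Position 1 ('c'): freq=2, skip
  Position 2 ('b'): freq=3, skip
  Position 3 ('d'): freq=2, skip
  Position 4 ('a'): freq=2, skip
  Position 5 ('a'): freq=2, skip
  Position 6 ('c'): freq=2, skip
  Position 7 ('d'): freq=2, skip
  Position 8 ('b'): freq=3, skip
  No unique character found => answer = -1

-1


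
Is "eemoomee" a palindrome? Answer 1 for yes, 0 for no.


Input: eemoomee
Reversed: eemoomee
  Compare pos 0 ('e') with pos 7 ('e'): match
  Compare pos 1 ('e') with pos 6 ('e'): match
  Compare pos 2 ('m') with pos 5 ('m'): match
  Compare pos 3 ('o') with pos 4 ('o'): match
Result: palindrome

1


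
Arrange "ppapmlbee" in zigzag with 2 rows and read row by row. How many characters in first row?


Zigzag "ppapmlbee" into 2 rows:
Placing characters:
  'p' => row 0
  'p' => row 1
  'a' => row 0
  'p' => row 1
  'm' => row 0
  'l' => row 1
  'b' => row 0
  'e' => row 1
  'e' => row 0
Rows:
  Row 0: "pambe"
  Row 1: "pple"
First row length: 5

5


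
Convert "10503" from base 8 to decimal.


Input: "10503" in base 8
Positional expansion:
  Digit '1' (value 1) x 8^4 = 4096
  Digit '0' (value 0) x 8^3 = 0
  Digit '5' (value 5) x 8^2 = 320
  Digit '0' (value 0) x 8^1 = 0
  Digit '3' (value 3) x 8^0 = 3
Sum = 4419

4419


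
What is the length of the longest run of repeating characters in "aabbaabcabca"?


Input: "aabbaabcabca"
Scanning for longest run:
  Position 1 ('a'): continues run of 'a', length=2
  Position 2 ('b'): new char, reset run to 1
  Position 3 ('b'): continues run of 'b', length=2
  Position 4 ('a'): new char, reset run to 1
  Position 5 ('a'): continues run of 'a', length=2
  Position 6 ('b'): new char, reset run to 1
  Position 7 ('c'): new char, reset run to 1
  Position 8 ('a'): new char, reset run to 1
  Position 9 ('b'): new char, reset run to 1
  Position 10 ('c'): new char, reset run to 1
  Position 11 ('a'): new char, reset run to 1
Longest run: 'a' with length 2

2


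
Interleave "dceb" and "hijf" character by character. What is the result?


Interleaving "dceb" and "hijf":
  Position 0: 'd' from first, 'h' from second => "dh"
  Position 1: 'c' from first, 'i' from second => "ci"
  Position 2: 'e' from first, 'j' from second => "ej"
  Position 3: 'b' from first, 'f' from second => "bf"
Result: dhciejbf

dhciejbf


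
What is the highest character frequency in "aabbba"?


Input: aabbba
Character counts:
  'a': 3
  'b': 3
Maximum frequency: 3

3


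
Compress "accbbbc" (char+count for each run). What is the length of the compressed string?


Input: accbbbc
Runs:
  'a' x 1 => "a1"
  'c' x 2 => "c2"
  'b' x 3 => "b3"
  'c' x 1 => "c1"
Compressed: "a1c2b3c1"
Compressed length: 8

8


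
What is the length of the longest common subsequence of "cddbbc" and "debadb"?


LCS of "cddbbc" and "debadb"
DP table:
           d    e    b    a    d    b
      0    0    0    0    0    0    0
  c   0    0    0    0    0    0    0
  d   0    1    1    1    1    1    1
  d   0    1    1    1    1    2    2
  b   0    1    1    2    2    2    3
  b   0    1    1    2    2    2    3
  c   0    1    1    2    2    2    3
LCS length = dp[6][6] = 3

3


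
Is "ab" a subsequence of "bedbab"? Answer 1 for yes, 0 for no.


Check if "ab" is a subsequence of "bedbab"
Greedy scan:
  Position 0 ('b'): no match needed
  Position 1 ('e'): no match needed
  Position 2 ('d'): no match needed
  Position 3 ('b'): no match needed
  Position 4 ('a'): matches sub[0] = 'a'
  Position 5 ('b'): matches sub[1] = 'b'
All 2 characters matched => is a subsequence

1


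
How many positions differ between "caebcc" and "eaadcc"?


Comparing "caebcc" and "eaadcc" position by position:
  Position 0: 'c' vs 'e' => DIFFER
  Position 1: 'a' vs 'a' => same
  Position 2: 'e' vs 'a' => DIFFER
  Position 3: 'b' vs 'd' => DIFFER
  Position 4: 'c' vs 'c' => same
  Position 5: 'c' vs 'c' => same
Positions that differ: 3

3


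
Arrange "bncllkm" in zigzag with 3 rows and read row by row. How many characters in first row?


Zigzag "bncllkm" into 3 rows:
Placing characters:
  'b' => row 0
  'n' => row 1
  'c' => row 2
  'l' => row 1
  'l' => row 0
  'k' => row 1
  'm' => row 2
Rows:
  Row 0: "bl"
  Row 1: "nlk"
  Row 2: "cm"
First row length: 2

2


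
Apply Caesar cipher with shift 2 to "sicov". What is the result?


Caesar cipher: shift "sicov" by 2
  's' (pos 18) + 2 = pos 20 = 'u'
  'i' (pos 8) + 2 = pos 10 = 'k'
  'c' (pos 2) + 2 = pos 4 = 'e'
  'o' (pos 14) + 2 = pos 16 = 'q'
  'v' (pos 21) + 2 = pos 23 = 'x'
Result: ukeqx

ukeqx


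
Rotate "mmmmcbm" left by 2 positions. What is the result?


Input: "mmmmcbm", rotate left by 2
First 2 characters: "mm"
Remaining characters: "mmcbm"
Concatenate remaining + first: "mmcbm" + "mm" = "mmcbmmm"

mmcbmmm


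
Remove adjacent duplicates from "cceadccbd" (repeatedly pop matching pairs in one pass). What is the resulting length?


Input: cceadccbd
Stack-based adjacent duplicate removal:
  Read 'c': push. Stack: c
  Read 'c': matches stack top 'c' => pop. Stack: (empty)
  Read 'e': push. Stack: e
  Read 'a': push. Stack: ea
  Read 'd': push. Stack: ead
  Read 'c': push. Stack: eadc
  Read 'c': matches stack top 'c' => pop. Stack: ead
  Read 'b': push. Stack: eadb
  Read 'd': push. Stack: eadbd
Final stack: "eadbd" (length 5)

5


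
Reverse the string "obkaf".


Input: obkaf
Reading characters right to left:
  Position 4: 'f'
  Position 3: 'a'
  Position 2: 'k'
  Position 1: 'b'
  Position 0: 'o'
Reversed: fakbo

fakbo


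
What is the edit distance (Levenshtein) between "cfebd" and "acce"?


Computing edit distance: "cfebd" -> "acce"
DP table:
           a    c    c    e
      0    1    2    3    4
  c   1    1    1    2    3
  f   2    2    2    2    3
  e   3    3    3    3    2
  b   4    4    4    4    3
  d   5    5    5    5    4
Edit distance = dp[5][4] = 4

4


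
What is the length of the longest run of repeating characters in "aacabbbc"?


Input: "aacabbbc"
Scanning for longest run:
  Position 1 ('a'): continues run of 'a', length=2
  Position 2 ('c'): new char, reset run to 1
  Position 3 ('a'): new char, reset run to 1
  Position 4 ('b'): new char, reset run to 1
  Position 5 ('b'): continues run of 'b', length=2
  Position 6 ('b'): continues run of 'b', length=3
  Position 7 ('c'): new char, reset run to 1
Longest run: 'b' with length 3

3


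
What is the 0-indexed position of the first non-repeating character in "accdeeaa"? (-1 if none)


Input: accdeeaa
Character frequencies:
  'a': 3
  'c': 2
  'd': 1
  'e': 2
Scanning left to right for freq == 1:
  Position 0 ('a'): freq=3, skip
  Position 1 ('c'): freq=2, skip
  Position 2 ('c'): freq=2, skip
  Position 3 ('d'): unique! => answer = 3

3


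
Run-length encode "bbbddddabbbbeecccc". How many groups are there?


Input: bbbddddabbbbeecccc
Scanning for consecutive runs:
  Group 1: 'b' x 3 (positions 0-2)
  Group 2: 'd' x 4 (positions 3-6)
  Group 3: 'a' x 1 (positions 7-7)
  Group 4: 'b' x 4 (positions 8-11)
  Group 5: 'e' x 2 (positions 12-13)
  Group 6: 'c' x 4 (positions 14-17)
Total groups: 6

6


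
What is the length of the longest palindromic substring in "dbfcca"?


Input: "dbfcca"
Checking substrings for palindromes:
  [3:5] "cc" (len 2) => palindrome
Longest palindromic substring: "cc" with length 2

2


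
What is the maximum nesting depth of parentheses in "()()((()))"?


Input: "()()((()))"
Tracking depth:
  Position 0 '(': depth becomes 1
  Position 1 ')': depth becomes 0
  Position 2 '(': depth becomes 1
  Position 3 ')': depth becomes 0
  Position 4 '(': depth becomes 1
  Position 5 '(': depth becomes 2
  Position 6 '(': depth becomes 3
  Position 7 ')': depth becomes 2
  Position 8 ')': depth becomes 1
  Position 9 ')': depth becomes 0
Maximum depth reached: 3

3


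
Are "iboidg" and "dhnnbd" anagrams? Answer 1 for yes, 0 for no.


Strings: "iboidg", "dhnnbd"
Sorted first:  bdgiio
Sorted second: bddhnn
Differ at position 2: 'g' vs 'd' => not anagrams

0


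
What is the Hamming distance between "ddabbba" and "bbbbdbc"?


Comparing "ddabbba" and "bbbbdbc" position by position:
  Position 0: 'd' vs 'b' => differ
  Position 1: 'd' vs 'b' => differ
  Position 2: 'a' vs 'b' => differ
  Position 3: 'b' vs 'b' => same
  Position 4: 'b' vs 'd' => differ
  Position 5: 'b' vs 'b' => same
  Position 6: 'a' vs 'c' => differ
Total differences (Hamming distance): 5

5


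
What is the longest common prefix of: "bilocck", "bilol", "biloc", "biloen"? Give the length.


Words: bilocck, bilol, biloc, biloen
  Position 0: all 'b' => match
  Position 1: all 'i' => match
  Position 2: all 'l' => match
  Position 3: all 'o' => match
  Position 4: ('c', 'l', 'c', 'e') => mismatch, stop
LCP = "bilo" (length 4)

4
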